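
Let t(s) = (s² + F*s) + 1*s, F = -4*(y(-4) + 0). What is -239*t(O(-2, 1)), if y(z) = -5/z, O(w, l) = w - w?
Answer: 0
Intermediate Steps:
O(w, l) = 0
F = -5 (F = -4*(-5/(-4) + 0) = -4*(-5*(-¼) + 0) = -4*(5/4 + 0) = -4*5/4 = -5)
t(s) = s² - 4*s (t(s) = (s² - 5*s) + 1*s = (s² - 5*s) + s = s² - 4*s)
-239*t(O(-2, 1)) = -0*(-4 + 0) = -0*(-4) = -239*0 = 0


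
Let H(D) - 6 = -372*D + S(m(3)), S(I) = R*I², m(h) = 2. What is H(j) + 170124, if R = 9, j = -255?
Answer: 265026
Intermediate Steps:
S(I) = 9*I²
H(D) = 42 - 372*D (H(D) = 6 + (-372*D + 9*2²) = 6 + (-372*D + 9*4) = 6 + (-372*D + 36) = 6 + (36 - 372*D) = 42 - 372*D)
H(j) + 170124 = (42 - 372*(-255)) + 170124 = (42 + 94860) + 170124 = 94902 + 170124 = 265026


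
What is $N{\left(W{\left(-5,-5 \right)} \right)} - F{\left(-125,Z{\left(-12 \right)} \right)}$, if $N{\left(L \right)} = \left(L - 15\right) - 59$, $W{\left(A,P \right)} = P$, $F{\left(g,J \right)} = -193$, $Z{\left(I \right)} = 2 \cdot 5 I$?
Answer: $114$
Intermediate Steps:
$Z{\left(I \right)} = 10 I$
$N{\left(L \right)} = -74 + L$ ($N{\left(L \right)} = \left(-15 + L\right) - 59 = -74 + L$)
$N{\left(W{\left(-5,-5 \right)} \right)} - F{\left(-125,Z{\left(-12 \right)} \right)} = \left(-74 - 5\right) - -193 = -79 + 193 = 114$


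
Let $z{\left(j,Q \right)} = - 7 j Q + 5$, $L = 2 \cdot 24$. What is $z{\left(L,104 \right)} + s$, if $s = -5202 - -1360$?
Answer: $-38781$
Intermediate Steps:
$L = 48$
$z{\left(j,Q \right)} = 5 - 7 Q j$ ($z{\left(j,Q \right)} = - 7 Q j + 5 = 5 - 7 Q j$)
$s = -3842$ ($s = -5202 + 1360 = -3842$)
$z{\left(L,104 \right)} + s = \left(5 - 728 \cdot 48\right) - 3842 = \left(5 - 34944\right) - 3842 = -34939 - 3842 = -38781$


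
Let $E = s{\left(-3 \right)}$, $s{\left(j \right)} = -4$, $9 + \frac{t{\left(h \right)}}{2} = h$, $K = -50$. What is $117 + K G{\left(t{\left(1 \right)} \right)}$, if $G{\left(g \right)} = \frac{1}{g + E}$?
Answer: $\frac{239}{2} \approx 119.5$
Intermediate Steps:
$t{\left(h \right)} = -18 + 2 h$
$E = -4$
$G{\left(g \right)} = \frac{1}{-4 + g}$ ($G{\left(g \right)} = \frac{1}{g - 4} = \frac{1}{-4 + g}$)
$117 + K G{\left(t{\left(1 \right)} \right)} = 117 - \frac{50}{-4 + \left(-18 + 2 \cdot 1\right)} = 117 - \frac{50}{-4 + \left(-18 + 2\right)} = 117 - \frac{50}{-4 - 16} = 117 - \frac{50}{-20} = 117 - - \frac{5}{2} = 117 + \frac{5}{2} = \frac{239}{2}$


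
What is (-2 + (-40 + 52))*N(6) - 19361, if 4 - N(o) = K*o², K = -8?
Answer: -16441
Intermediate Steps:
N(o) = 4 + 8*o² (N(o) = 4 - (-8)*o² = 4 + 8*o²)
(-2 + (-40 + 52))*N(6) - 19361 = (-2 + (-40 + 52))*(4 + 8*6²) - 19361 = (-2 + 12)*(4 + 8*36) - 19361 = 10*(4 + 288) - 19361 = 10*292 - 19361 = 2920 - 19361 = -16441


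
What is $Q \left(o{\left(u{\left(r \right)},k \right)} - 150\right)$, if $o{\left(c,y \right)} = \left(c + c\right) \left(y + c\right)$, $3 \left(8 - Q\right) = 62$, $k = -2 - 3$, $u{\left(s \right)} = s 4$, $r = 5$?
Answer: $-5700$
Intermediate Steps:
$u{\left(s \right)} = 4 s$
$k = -5$
$Q = - \frac{38}{3}$ ($Q = 8 - \frac{62}{3} = - \frac{38}{3} \approx -12.667$)
$o{\left(c,y \right)} = 2 c \left(c + y\right)$
$Q \left(o{\left(u{\left(r \right)},k \right)} - 150\right) = - \frac{38 \left(2 \cdot 4 \cdot 5 \left(4 \cdot 5 - 5\right) - 150\right)}{3} = - \frac{38 \left(2 \cdot 20 \left(20 - 5\right) - 150\right)}{3} = - \frac{38 \left(2 \cdot 20 \cdot 15 - 150\right)}{3} = - \frac{38 \left(600 - 150\right)}{3} = \left(- \frac{38}{3}\right) 450 = -5700$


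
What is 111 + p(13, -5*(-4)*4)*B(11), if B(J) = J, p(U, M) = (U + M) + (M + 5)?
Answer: 2069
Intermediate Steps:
p(U, M) = 5 + U + 2*M (p(U, M) = (M + U) + (5 + M) = 5 + U + 2*M)
111 + p(13, -5*(-4)*4)*B(11) = 111 + (5 + 13 + 2*(-5*(-4)*4))*11 = 111 + (5 + 13 + 2*(20*4))*11 = 111 + (5 + 13 + 2*80)*11 = 111 + (5 + 13 + 160)*11 = 111 + 178*11 = 111 + 1958 = 2069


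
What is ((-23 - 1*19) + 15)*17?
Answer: -459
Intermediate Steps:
((-23 - 1*19) + 15)*17 = ((-23 - 19) + 15)*17 = (-42 + 15)*17 = -27*17 = -459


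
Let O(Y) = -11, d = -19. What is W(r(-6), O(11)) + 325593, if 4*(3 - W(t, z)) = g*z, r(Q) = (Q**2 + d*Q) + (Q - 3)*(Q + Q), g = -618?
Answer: 647793/2 ≈ 3.2390e+5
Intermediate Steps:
r(Q) = Q**2 - 19*Q + 2*Q*(-3 + Q) (r(Q) = (Q**2 - 19*Q) + (Q - 3)*(Q + Q) = (Q**2 - 19*Q) + (-3 + Q)*(2*Q) = (Q**2 - 19*Q) + 2*Q*(-3 + Q) = Q**2 - 19*Q + 2*Q*(-3 + Q))
W(t, z) = 3 + 309*z/2 (W(t, z) = 3 - (-309)*z/2 = 3 + 309*z/2)
W(r(-6), O(11)) + 325593 = (3 + (309/2)*(-11)) + 325593 = (3 - 3399/2) + 325593 = -3393/2 + 325593 = 647793/2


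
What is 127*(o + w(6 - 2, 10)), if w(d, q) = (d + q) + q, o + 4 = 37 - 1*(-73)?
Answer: 16510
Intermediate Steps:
o = 106 (o = -4 + (37 - 1*(-73)) = -4 + (37 + 73) = -4 + 110 = 106)
w(d, q) = d + 2*q
127*(o + w(6 - 2, 10)) = 127*(106 + ((6 - 2) + 2*10)) = 127*(106 + (4 + 20)) = 127*(106 + 24) = 127*130 = 16510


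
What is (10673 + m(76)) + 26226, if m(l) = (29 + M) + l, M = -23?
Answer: 36981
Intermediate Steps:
m(l) = 6 + l (m(l) = (29 - 23) + l = 6 + l)
(10673 + m(76)) + 26226 = (10673 + (6 + 76)) + 26226 = (10673 + 82) + 26226 = 10755 + 26226 = 36981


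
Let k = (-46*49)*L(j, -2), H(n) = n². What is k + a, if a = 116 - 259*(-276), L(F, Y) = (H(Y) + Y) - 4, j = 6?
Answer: 76108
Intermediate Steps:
L(F, Y) = -4 + Y + Y² (L(F, Y) = (Y² + Y) - 4 = (Y + Y²) - 4 = -4 + Y + Y²)
k = 4508 (k = (-46*49)*(-4 - 2 + (-2)²) = -2254*(-4 - 2 + 4) = -2254*(-2) = 4508)
a = 71600 (a = 116 + 71484 = 71600)
k + a = 4508 + 71600 = 76108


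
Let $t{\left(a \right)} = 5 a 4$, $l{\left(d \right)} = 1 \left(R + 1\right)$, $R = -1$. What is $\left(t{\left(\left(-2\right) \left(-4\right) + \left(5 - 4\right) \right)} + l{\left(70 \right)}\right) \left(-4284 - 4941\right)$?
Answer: $-1660500$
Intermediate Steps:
$l{\left(d \right)} = 0$ ($l{\left(d \right)} = 1 \left(-1 + 1\right) = 1 \cdot 0 = 0$)
$t{\left(a \right)} = 20 a$
$\left(t{\left(\left(-2\right) \left(-4\right) + \left(5 - 4\right) \right)} + l{\left(70 \right)}\right) \left(-4284 - 4941\right) = \left(20 \left(\left(-2\right) \left(-4\right) + \left(5 - 4\right)\right) + 0\right) \left(-4284 - 4941\right) = \left(20 \left(8 + 1\right) + 0\right) \left(-9225\right) = \left(20 \cdot 9 + 0\right) \left(-9225\right) = \left(180 + 0\right) \left(-9225\right) = 180 \left(-9225\right) = -1660500$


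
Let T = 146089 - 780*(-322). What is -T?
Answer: -397249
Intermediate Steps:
T = 397249 (T = 146089 - 1*(-251160) = 146089 + 251160 = 397249)
-T = -1*397249 = -397249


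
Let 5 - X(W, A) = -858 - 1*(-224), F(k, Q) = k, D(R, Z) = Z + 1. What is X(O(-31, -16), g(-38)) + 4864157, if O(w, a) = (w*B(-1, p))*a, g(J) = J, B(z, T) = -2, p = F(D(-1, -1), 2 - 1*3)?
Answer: 4864796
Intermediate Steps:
D(R, Z) = 1 + Z
p = 0 (p = 1 - 1 = 0)
O(w, a) = -2*a*w (O(w, a) = (w*(-2))*a = (-2*w)*a = -2*a*w)
X(W, A) = 639 (X(W, A) = 5 - (-858 - 1*(-224)) = 5 - (-858 + 224) = 5 - 1*(-634) = 5 + 634 = 639)
X(O(-31, -16), g(-38)) + 4864157 = 639 + 4864157 = 4864796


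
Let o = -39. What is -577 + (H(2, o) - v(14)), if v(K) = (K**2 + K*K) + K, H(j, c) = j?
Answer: -981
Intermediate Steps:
v(K) = K + 2*K**2 (v(K) = (K**2 + K**2) + K = 2*K**2 + K = K + 2*K**2)
-577 + (H(2, o) - v(14)) = -577 + (2 - 14*(1 + 2*14)) = -577 + (2 - 14*(1 + 28)) = -577 + (2 - 14*29) = -577 + (2 - 1*406) = -577 + (2 - 406) = -577 - 404 = -981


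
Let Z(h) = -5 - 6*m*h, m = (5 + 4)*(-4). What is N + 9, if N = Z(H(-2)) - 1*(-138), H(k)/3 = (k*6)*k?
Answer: 15694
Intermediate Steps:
H(k) = 18*k² (H(k) = 3*((k*6)*k) = 3*((6*k)*k) = 3*(6*k²) = 18*k²)
m = -36 (m = 9*(-4) = -36)
Z(h) = -5 + 216*h (Z(h) = -5 - 6*(-36)*h = -5 - (-216)*h = -5 + 216*h)
N = 15685 (N = (-5 + 216*(18*(-2)²)) - 1*(-138) = (-5 + 216*(18*4)) + 138 = (-5 + 216*72) + 138 = (-5 + 15552) + 138 = 15547 + 138 = 15685)
N + 9 = 15685 + 9 = 15694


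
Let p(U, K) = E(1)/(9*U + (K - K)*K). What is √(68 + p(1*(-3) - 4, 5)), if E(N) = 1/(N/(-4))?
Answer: 8*√469/21 ≈ 8.2501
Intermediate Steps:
E(N) = -4/N (E(N) = 1/(N*(-¼)) = 1/(-N/4) = -4/N)
p(U, K) = -4/(9*U) (p(U, K) = (-4/1)/(9*U + (K - K)*K) = (-4*1)/(9*U + 0*K) = -4/(9*U + 0) = -4*1/(9*U) = -4/(9*U))
√(68 + p(1*(-3) - 4, 5)) = √(68 - 4/(9*(1*(-3) - 4))) = √(68 - 4/(9*(-3 - 4))) = √(68 - 4/9/(-7)) = √(68 - 4/9*(-⅐)) = √(68 + 4/63) = √(4288/63) = 8*√469/21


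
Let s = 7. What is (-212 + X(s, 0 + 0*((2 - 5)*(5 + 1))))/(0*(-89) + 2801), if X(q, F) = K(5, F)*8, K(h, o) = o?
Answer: -212/2801 ≈ -0.075687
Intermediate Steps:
X(q, F) = 8*F (X(q, F) = F*8 = 8*F)
(-212 + X(s, 0 + 0*((2 - 5)*(5 + 1))))/(0*(-89) + 2801) = (-212 + 8*(0 + 0*((2 - 5)*(5 + 1))))/(0*(-89) + 2801) = (-212 + 8*(0 + 0*(-3*6)))/(0 + 2801) = (-212 + 8*(0 + 0*(-18)))/2801 = (-212 + 8*(0 + 0))*(1/2801) = (-212 + 8*0)*(1/2801) = (-212 + 0)*(1/2801) = -212*1/2801 = -212/2801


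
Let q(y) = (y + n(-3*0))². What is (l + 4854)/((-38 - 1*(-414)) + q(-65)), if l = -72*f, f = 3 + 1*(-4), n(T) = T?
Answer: 4926/4601 ≈ 1.0706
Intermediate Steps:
f = -1 (f = 3 - 4 = -1)
l = 72 (l = -72*(-1) = 72)
q(y) = y² (q(y) = (y - 3*0)² = (y + 0)² = y²)
(l + 4854)/((-38 - 1*(-414)) + q(-65)) = (72 + 4854)/((-38 - 1*(-414)) + (-65)²) = 4926/((-38 + 414) + 4225) = 4926/(376 + 4225) = 4926/4601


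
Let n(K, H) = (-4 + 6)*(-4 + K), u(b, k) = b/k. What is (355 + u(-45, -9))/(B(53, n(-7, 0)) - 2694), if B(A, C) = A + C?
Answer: -360/2663 ≈ -0.13519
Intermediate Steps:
n(K, H) = -8 + 2*K (n(K, H) = 2*(-4 + K) = -8 + 2*K)
(355 + u(-45, -9))/(B(53, n(-7, 0)) - 2694) = (355 - 45/(-9))/((53 + (-8 + 2*(-7))) - 2694) = (355 - 45*(-⅑))/((53 + (-8 - 14)) - 2694) = (355 + 5)/((53 - 22) - 2694) = 360/(31 - 2694) = 360/(-2663) = 360*(-1/2663) = -360/2663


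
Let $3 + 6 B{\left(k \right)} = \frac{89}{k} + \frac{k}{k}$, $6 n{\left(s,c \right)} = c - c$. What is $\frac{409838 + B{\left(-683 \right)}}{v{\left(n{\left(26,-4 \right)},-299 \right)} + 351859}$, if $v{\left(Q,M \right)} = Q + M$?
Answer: $\frac{559838223}{480230960} \approx 1.1658$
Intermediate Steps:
$n{\left(s,c \right)} = 0$ ($n{\left(s,c \right)} = \frac{c - c}{6} = \frac{1}{6} \cdot 0 = 0$)
$v{\left(Q,M \right)} = M + Q$
$B{\left(k \right)} = - \frac{1}{3} + \frac{89}{6 k}$ ($B{\left(k \right)} = - \frac{1}{2} + \frac{\frac{89}{k} + \frac{k}{k}}{6} = - \frac{1}{2} + \frac{\frac{89}{k} + 1}{6} = - \frac{1}{2} + \frac{1 + \frac{89}{k}}{6} = - \frac{1}{2} + \left(\frac{1}{6} + \frac{89}{6 k}\right) = - \frac{1}{3} + \frac{89}{6 k}$)
$\frac{409838 + B{\left(-683 \right)}}{v{\left(n{\left(26,-4 \right)},-299 \right)} + 351859} = \frac{409838 + \frac{89 - -1366}{6 \left(-683\right)}}{\left(-299 + 0\right) + 351859} = \frac{409838 + \frac{1}{6} \left(- \frac{1}{683}\right) \left(89 + 1366\right)}{-299 + 351859} = \frac{409838 + \frac{1}{6} \left(- \frac{1}{683}\right) 1455}{351560} = \left(409838 - \frac{485}{1366}\right) \frac{1}{351560} = \frac{559838223}{1366} \cdot \frac{1}{351560} = \frac{559838223}{480230960}$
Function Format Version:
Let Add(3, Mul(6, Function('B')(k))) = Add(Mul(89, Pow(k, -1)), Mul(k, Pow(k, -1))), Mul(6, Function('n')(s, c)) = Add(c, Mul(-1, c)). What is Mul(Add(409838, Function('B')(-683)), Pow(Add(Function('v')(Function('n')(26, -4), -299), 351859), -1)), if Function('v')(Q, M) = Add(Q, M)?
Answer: Rational(559838223, 480230960) ≈ 1.1658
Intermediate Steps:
Function('n')(s, c) = 0 (Function('n')(s, c) = Mul(Rational(1, 6), Add(c, Mul(-1, c))) = Mul(Rational(1, 6), 0) = 0)
Function('v')(Q, M) = Add(M, Q)
Function('B')(k) = Add(Rational(-1, 3), Mul(Rational(89, 6), Pow(k, -1))) (Function('B')(k) = Add(Rational(-1, 2), Mul(Rational(1, 6), Add(Mul(89, Pow(k, -1)), Mul(k, Pow(k, -1))))) = Add(Rational(-1, 2), Mul(Rational(1, 6), Add(Mul(89, Pow(k, -1)), 1))) = Add(Rational(-1, 2), Mul(Rational(1, 6), Add(1, Mul(89, Pow(k, -1))))) = Add(Rational(-1, 2), Add(Rational(1, 6), Mul(Rational(89, 6), Pow(k, -1)))) = Add(Rational(-1, 3), Mul(Rational(89, 6), Pow(k, -1))))
Mul(Add(409838, Function('B')(-683)), Pow(Add(Function('v')(Function('n')(26, -4), -299), 351859), -1)) = Mul(Add(409838, Mul(Rational(1, 6), Pow(-683, -1), Add(89, Mul(-2, -683)))), Pow(Add(Add(-299, 0), 351859), -1)) = Mul(Add(409838, Mul(Rational(1, 6), Rational(-1, 683), Add(89, 1366))), Pow(Add(-299, 351859), -1)) = Mul(Add(409838, Mul(Rational(1, 6), Rational(-1, 683), 1455)), Pow(351560, -1)) = Mul(Add(409838, Rational(-485, 1366)), Rational(1, 351560)) = Mul(Rational(559838223, 1366), Rational(1, 351560)) = Rational(559838223, 480230960)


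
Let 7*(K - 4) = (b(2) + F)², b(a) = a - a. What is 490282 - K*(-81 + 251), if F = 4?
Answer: 3424494/7 ≈ 4.8921e+5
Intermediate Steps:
b(a) = 0
K = 44/7 (K = 4 + (0 + 4)²/7 = 4 + (⅐)*4² = 4 + (⅐)*16 = 4 + 16/7 = 44/7 ≈ 6.2857)
490282 - K*(-81 + 251) = 490282 - 44*(-81 + 251)/7 = 490282 - 44*170/7 = 490282 - 1*7480/7 = 490282 - 7480/7 = 3424494/7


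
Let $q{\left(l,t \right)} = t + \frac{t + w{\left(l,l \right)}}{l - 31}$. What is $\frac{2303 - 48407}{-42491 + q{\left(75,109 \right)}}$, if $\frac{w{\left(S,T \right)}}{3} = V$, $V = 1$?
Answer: $\frac{14916}{13711} \approx 1.0879$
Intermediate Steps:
$w{\left(S,T \right)} = 3$ ($w{\left(S,T \right)} = 3 \cdot 1 = 3$)
$q{\left(l,t \right)} = t + \frac{3 + t}{-31 + l}$ ($q{\left(l,t \right)} = t + \frac{t + 3}{l - 31} = t + \frac{3 + t}{-31 + l}$)
$\frac{2303 - 48407}{-42491 + q{\left(75,109 \right)}} = \frac{2303 - 48407}{-42491 + \frac{3 - 3270 + 75 \cdot 109}{-31 + 75}} = - \frac{46104}{-42491 + \frac{3 - 3270 + 8175}{44}} = - \frac{46104}{-42491 + \frac{1}{44} \cdot 4908} = - \frac{46104}{-42491 + \frac{1227}{11}} = - \frac{46104}{- \frac{466174}{11}} = \left(-46104\right) \left(- \frac{11}{466174}\right) = \frac{14916}{13711}$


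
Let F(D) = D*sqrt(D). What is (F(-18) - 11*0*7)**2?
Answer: -5832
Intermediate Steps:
F(D) = D**(3/2)
(F(-18) - 11*0*7)**2 = ((-18)**(3/2) - 11*0*7)**2 = (-54*I*sqrt(2) + 0*7)**2 = (-54*I*sqrt(2) + 0)**2 = (-54*I*sqrt(2))**2 = -5832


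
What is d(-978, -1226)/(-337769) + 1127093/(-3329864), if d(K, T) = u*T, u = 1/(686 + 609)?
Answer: -492998630381251/1456518659273720 ≈ -0.33848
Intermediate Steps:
u = 1/1295 ≈ 0.00077220
d(K, T) = T/1295
d(-978, -1226)/(-337769) + 1127093/(-3329864) = ((1/1295)*(-1226))/(-337769) + 1127093/(-3329864) = -1226/1295*(-1/337769) + 1127093*(-1/3329864) = 1226/437410855 - 1127093/3329864 = -492998630381251/1456518659273720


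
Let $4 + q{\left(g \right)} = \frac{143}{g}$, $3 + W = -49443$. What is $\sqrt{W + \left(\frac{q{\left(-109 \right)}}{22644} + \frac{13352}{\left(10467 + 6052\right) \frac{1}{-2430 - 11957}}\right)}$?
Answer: $\frac{i \sqrt{2820239244442923151267131}}{6795354954} \approx 247.13 i$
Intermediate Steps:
$W = -49446$ ($W = -3 - 49443 = -49446$)
$q{\left(g \right)} = -4 + \frac{143}{g}$
$\sqrt{W + \left(\frac{q{\left(-109 \right)}}{22644} + \frac{13352}{\left(10467 + 6052\right) \frac{1}{-2430 - 11957}}\right)} = \sqrt{-49446 + \left(\frac{-4 + \frac{143}{-109}}{22644} + \frac{13352}{\left(10467 + 6052\right) \frac{1}{-2430 - 11957}}\right)} = \sqrt{-49446 + \left(\left(-4 + 143 \left(- \frac{1}{109}\right)\right) \frac{1}{22644} + \frac{13352}{16519 \frac{1}{-14387}}\right)} = \sqrt{-49446 + \left(\left(-4 - \frac{143}{109}\right) \frac{1}{22644} + \frac{13352}{16519 \left(- \frac{1}{14387}\right)}\right)} = \sqrt{-49446 + \left(\left(- \frac{579}{109}\right) \frac{1}{22644} + \frac{13352}{- \frac{16519}{14387}}\right)} = \sqrt{-49446 + \left(- \frac{193}{822732} + 13352 \left(- \frac{14387}{16519}\right)\right)} = \sqrt{-49446 - \frac{158042891020135}{13590709908}} = \sqrt{- \frac{830049133131103}{13590709908}} = \frac{i \sqrt{2820239244442923151267131}}{6795354954}$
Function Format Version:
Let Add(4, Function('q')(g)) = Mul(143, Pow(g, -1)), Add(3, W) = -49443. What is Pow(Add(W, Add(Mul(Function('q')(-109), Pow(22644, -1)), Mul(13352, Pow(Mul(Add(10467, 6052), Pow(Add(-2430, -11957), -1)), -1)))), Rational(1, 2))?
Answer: Mul(Rational(1, 6795354954), I, Pow(2820239244442923151267131, Rational(1, 2))) ≈ Mul(247.13, I)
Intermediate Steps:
W = -49446 (W = Add(-3, -49443) = -49446)
Function('q')(g) = Add(-4, Mul(143, Pow(g, -1)))
Pow(Add(W, Add(Mul(Function('q')(-109), Pow(22644, -1)), Mul(13352, Pow(Mul(Add(10467, 6052), Pow(Add(-2430, -11957), -1)), -1)))), Rational(1, 2)) = Pow(Add(-49446, Add(Mul(Add(-4, Mul(143, Pow(-109, -1))), Pow(22644, -1)), Mul(13352, Pow(Mul(Add(10467, 6052), Pow(Add(-2430, -11957), -1)), -1)))), Rational(1, 2)) = Pow(Add(-49446, Add(Mul(Add(-4, Mul(143, Rational(-1, 109))), Rational(1, 22644)), Mul(13352, Pow(Mul(16519, Pow(-14387, -1)), -1)))), Rational(1, 2)) = Pow(Add(-49446, Add(Mul(Add(-4, Rational(-143, 109)), Rational(1, 22644)), Mul(13352, Pow(Mul(16519, Rational(-1, 14387)), -1)))), Rational(1, 2)) = Pow(Add(-49446, Add(Mul(Rational(-579, 109), Rational(1, 22644)), Mul(13352, Pow(Rational(-16519, 14387), -1)))), Rational(1, 2)) = Pow(Add(-49446, Add(Rational(-193, 822732), Mul(13352, Rational(-14387, 16519)))), Rational(1, 2)) = Pow(Add(-49446, Add(Rational(-193, 822732), Rational(-192095224, 16519))), Rational(1, 2)) = Pow(Add(-49446, Rational(-158042891020135, 13590709908)), Rational(1, 2)) = Pow(Rational(-830049133131103, 13590709908), Rational(1, 2)) = Mul(Rational(1, 6795354954), I, Pow(2820239244442923151267131, Rational(1, 2)))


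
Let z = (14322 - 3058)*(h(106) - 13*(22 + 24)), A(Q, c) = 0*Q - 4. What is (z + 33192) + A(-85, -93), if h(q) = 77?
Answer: -5835356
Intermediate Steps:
A(Q, c) = -4 (A(Q, c) = 0 - 4 = -4)
z = -5868544 (z = (14322 - 3058)*(77 - 13*(22 + 24)) = 11264*(77 - 13*46) = 11264*(77 - 598) = 11264*(-521) = -5868544)
(z + 33192) + A(-85, -93) = (-5868544 + 33192) - 4 = -5835352 - 4 = -5835356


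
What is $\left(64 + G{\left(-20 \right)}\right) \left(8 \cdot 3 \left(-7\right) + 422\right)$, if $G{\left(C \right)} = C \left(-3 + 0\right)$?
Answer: $31496$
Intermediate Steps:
$G{\left(C \right)} = - 3 C$ ($G{\left(C \right)} = C \left(-3\right) = - 3 C$)
$\left(64 + G{\left(-20 \right)}\right) \left(8 \cdot 3 \left(-7\right) + 422\right) = \left(64 - -60\right) \left(8 \cdot 3 \left(-7\right) + 422\right) = \left(64 + 60\right) \left(24 \left(-7\right) + 422\right) = 124 \left(-168 + 422\right) = 124 \cdot 254 = 31496$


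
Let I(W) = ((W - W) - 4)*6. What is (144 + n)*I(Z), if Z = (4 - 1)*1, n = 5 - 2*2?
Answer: -3480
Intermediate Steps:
n = 1 (n = 5 - 4 = 1)
Z = 3 (Z = 3*1 = 3)
I(W) = -24 (I(W) = (0 - 4)*6 = -4*6 = -24)
(144 + n)*I(Z) = (144 + 1)*(-24) = 145*(-24) = -3480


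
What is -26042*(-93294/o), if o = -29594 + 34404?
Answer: 1214781174/2405 ≈ 5.0511e+5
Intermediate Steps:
o = 4810
-26042*(-93294/o) = -26042/(4810/(-93294)) = -26042/(4810*(-1/93294)) = -26042/(-2405/46647) = -26042*(-46647/2405) = 1214781174/2405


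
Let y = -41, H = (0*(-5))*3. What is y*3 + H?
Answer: -123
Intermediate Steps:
H = 0 (H = 0*3 = 0)
y*3 + H = -41*3 + 0 = -123 + 0 = -123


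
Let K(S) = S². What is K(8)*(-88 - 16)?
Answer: -6656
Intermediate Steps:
K(8)*(-88 - 16) = 8²*(-88 - 16) = 64*(-104) = -6656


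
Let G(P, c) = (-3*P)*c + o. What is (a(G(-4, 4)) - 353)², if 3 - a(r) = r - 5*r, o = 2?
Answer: 22500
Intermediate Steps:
G(P, c) = 2 - 3*P*c (G(P, c) = (-3*P)*c + 2 = -3*P*c + 2 = 2 - 3*P*c)
a(r) = 3 + 4*r (a(r) = 3 - (r - 5*r) = 3 - (-4)*r = 3 + 4*r)
(a(G(-4, 4)) - 353)² = ((3 + 4*(2 - 3*(-4)*4)) - 353)² = ((3 + 4*(2 + 48)) - 353)² = ((3 + 4*50) - 353)² = ((3 + 200) - 353)² = (203 - 353)² = (-150)² = 22500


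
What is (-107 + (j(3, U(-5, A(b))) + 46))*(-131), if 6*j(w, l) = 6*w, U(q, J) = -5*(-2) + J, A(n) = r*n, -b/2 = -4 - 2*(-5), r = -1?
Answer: 7598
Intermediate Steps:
b = -12 (b = -2*(-4 - 2*(-5)) = -2*(-4 + 10) = -2*6 = -12)
A(n) = -n
U(q, J) = 10 + J
j(w, l) = w (j(w, l) = (6*w)/6 = w)
(-107 + (j(3, U(-5, A(b))) + 46))*(-131) = (-107 + (3 + 46))*(-131) = (-107 + 49)*(-131) = -58*(-131) = 7598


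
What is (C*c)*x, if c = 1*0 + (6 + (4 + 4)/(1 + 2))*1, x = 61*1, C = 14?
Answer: 22204/3 ≈ 7401.3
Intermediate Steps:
x = 61
c = 26/3 (c = 0 + (6 + 8/3)*1 = 0 + (26/3)*1 = 0 + 26/3 = 26/3 ≈ 8.6667)
(C*c)*x = (14*(26/3))*61 = (364/3)*61 = 22204/3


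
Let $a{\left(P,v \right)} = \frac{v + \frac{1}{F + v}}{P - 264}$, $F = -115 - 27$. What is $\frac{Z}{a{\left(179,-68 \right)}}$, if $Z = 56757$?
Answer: $\frac{1013112450}{14281} \approx 70941.0$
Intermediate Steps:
$F = -142$
$a{\left(P,v \right)} = \frac{v + \frac{1}{-142 + v}}{-264 + P}$ ($a{\left(P,v \right)} = \frac{v + \frac{1}{-142 + v}}{P - 264} = \frac{v + \frac{1}{-142 + v}}{-264 + P}$)
$\frac{Z}{a{\left(179,-68 \right)}} = \frac{56757}{\frac{1}{37488 - -17952 - 25418 + 179 \left(-68\right)} \left(1 + \left(-68\right)^{2} - -9656\right)} = \frac{56757}{\frac{1}{37488 + 17952 - 25418 - 12172} \left(1 + 4624 + 9656\right)} = \frac{56757}{\frac{1}{17850} \cdot 14281} = \frac{56757}{\frac{14281}{17850}} = 56757 \cdot \frac{17850}{14281} = \frac{1013112450}{14281}$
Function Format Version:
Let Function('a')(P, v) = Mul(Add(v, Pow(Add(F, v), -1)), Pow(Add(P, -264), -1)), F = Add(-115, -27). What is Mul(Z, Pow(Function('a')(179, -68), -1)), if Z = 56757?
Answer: Rational(1013112450, 14281) ≈ 70941.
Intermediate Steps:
F = -142
Function('a')(P, v) = Mul(Pow(Add(-264, P), -1), Add(v, Pow(Add(-142, v), -1))) (Function('a')(P, v) = Mul(Add(v, Pow(Add(-142, v), -1)), Pow(Add(P, -264), -1)) = Mul(Add(v, Pow(Add(-142, v), -1)), Pow(Add(-264, P), -1)) = Mul(Pow(Add(-264, P), -1), Add(v, Pow(Add(-142, v), -1))))
Mul(Z, Pow(Function('a')(179, -68), -1)) = Mul(56757, Pow(Mul(Pow(Add(37488, Mul(-264, -68), Mul(-142, 179), Mul(179, -68)), -1), Add(1, Pow(-68, 2), Mul(-142, -68))), -1)) = Mul(56757, Pow(Mul(Pow(Add(37488, 17952, -25418, -12172), -1), Add(1, 4624, 9656)), -1)) = Mul(56757, Pow(Mul(Pow(17850, -1), 14281), -1)) = Mul(56757, Pow(Mul(Rational(1, 17850), 14281), -1)) = Mul(56757, Pow(Rational(14281, 17850), -1)) = Mul(56757, Rational(17850, 14281)) = Rational(1013112450, 14281)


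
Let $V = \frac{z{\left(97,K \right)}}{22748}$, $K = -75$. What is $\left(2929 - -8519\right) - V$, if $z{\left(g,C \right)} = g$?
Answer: $\frac{260419007}{22748} \approx 11448.0$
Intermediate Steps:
$V = \frac{97}{22748} \approx 0.0042641$
$\left(2929 - -8519\right) - V = \left(2929 - -8519\right) - \frac{97}{22748} = \left(2929 + 8519\right) - \frac{97}{22748} = 11448 - \frac{97}{22748} = \frac{260419007}{22748}$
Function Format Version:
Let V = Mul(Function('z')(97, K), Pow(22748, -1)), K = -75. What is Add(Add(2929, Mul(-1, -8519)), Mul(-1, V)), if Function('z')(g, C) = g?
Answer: Rational(260419007, 22748) ≈ 11448.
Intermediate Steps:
V = Rational(97, 22748) (V = Mul(97, Pow(22748, -1)) = Mul(97, Rational(1, 22748)) = Rational(97, 22748) ≈ 0.0042641)
Add(Add(2929, Mul(-1, -8519)), Mul(-1, V)) = Add(Add(2929, Mul(-1, -8519)), Mul(-1, Rational(97, 22748))) = Add(Add(2929, 8519), Rational(-97, 22748)) = Add(11448, Rational(-97, 22748)) = Rational(260419007, 22748)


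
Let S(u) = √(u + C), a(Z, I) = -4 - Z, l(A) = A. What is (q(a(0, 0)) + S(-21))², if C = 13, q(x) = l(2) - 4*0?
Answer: -4 + 8*I*√2 ≈ -4.0 + 11.314*I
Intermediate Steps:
q(x) = 2 (q(x) = 2 - 4*0 = 2 + 0 = 2)
S(u) = √(13 + u) (S(u) = √(u + 13) = √(13 + u))
(q(a(0, 0)) + S(-21))² = (2 + √(13 - 21))² = (2 + √(-8))² = (2 + 2*I*√2)²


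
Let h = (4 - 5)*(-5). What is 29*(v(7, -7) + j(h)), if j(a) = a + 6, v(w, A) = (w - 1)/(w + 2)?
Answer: 1015/3 ≈ 338.33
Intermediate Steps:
v(w, A) = (-1 + w)/(2 + w)
h = 5 (h = -1*(-5) = 5)
j(a) = 6 + a
29*(v(7, -7) + j(h)) = 29*((-1 + 7)/(2 + 7) + (6 + 5)) = 29*(6/9 + 11) = 29*((1/9)*6 + 11) = 29*(2/3 + 11) = 29*(35/3) = 1015/3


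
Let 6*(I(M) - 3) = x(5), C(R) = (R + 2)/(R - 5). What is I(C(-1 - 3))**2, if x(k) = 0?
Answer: 9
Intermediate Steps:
C(R) = (2 + R)/(-5 + R)
I(M) = 3 (I(M) = 3 + (1/6)*0 = 3 + 0 = 3)
I(C(-1 - 3))**2 = 3**2 = 9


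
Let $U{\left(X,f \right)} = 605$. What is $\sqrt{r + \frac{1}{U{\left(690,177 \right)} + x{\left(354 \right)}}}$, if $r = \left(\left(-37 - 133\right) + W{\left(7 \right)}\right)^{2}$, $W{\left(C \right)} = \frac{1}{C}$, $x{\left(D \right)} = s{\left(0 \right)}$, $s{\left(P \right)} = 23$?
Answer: $\frac{\sqrt{139387243409}}{2198} \approx 169.86$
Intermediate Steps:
$x{\left(D \right)} = 23$
$r = \frac{1413721}{49}$ ($r = \left(\left(-37 - 133\right) + \frac{1}{7}\right)^{2} = \left(-170 + \frac{1}{7}\right)^{2} = \left(- \frac{1189}{7}\right)^{2} = \frac{1413721}{49} \approx 28851.0$)
$\sqrt{r + \frac{1}{U{\left(690,177 \right)} + x{\left(354 \right)}}} = \sqrt{\frac{1413721}{49} + \frac{1}{605 + 23}} = \sqrt{\frac{1413721}{49} + \frac{1}{628}} = \sqrt{\frac{887816837}{30772}} = \frac{\sqrt{139387243409}}{2198}$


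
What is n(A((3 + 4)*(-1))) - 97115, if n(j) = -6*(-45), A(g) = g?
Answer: -96845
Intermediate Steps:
n(j) = 270
n(A((3 + 4)*(-1))) - 97115 = 270 - 97115 = -96845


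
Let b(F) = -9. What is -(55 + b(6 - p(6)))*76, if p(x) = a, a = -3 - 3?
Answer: -3496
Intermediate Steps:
a = -6
p(x) = -6
-(55 + b(6 - p(6)))*76 = -(55 - 9)*76 = -46*76 = -1*3496 = -3496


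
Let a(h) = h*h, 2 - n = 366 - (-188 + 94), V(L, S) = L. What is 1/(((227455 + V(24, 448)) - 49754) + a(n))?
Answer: 1/387489 ≈ 2.5807e-6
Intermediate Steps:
n = -458 (n = 2 - (366 - (-188 + 94)) = 2 - (366 - 1*(-94)) = 2 - (366 + 94) = 2 - 1*460 = 2 - 460 = -458)
a(h) = h²
1/(((227455 + V(24, 448)) - 49754) + a(n)) = 1/(((227455 + 24) - 49754) + (-458)²) = 1/((227479 - 49754) + 209764) = 1/(177725 + 209764) = 1/387489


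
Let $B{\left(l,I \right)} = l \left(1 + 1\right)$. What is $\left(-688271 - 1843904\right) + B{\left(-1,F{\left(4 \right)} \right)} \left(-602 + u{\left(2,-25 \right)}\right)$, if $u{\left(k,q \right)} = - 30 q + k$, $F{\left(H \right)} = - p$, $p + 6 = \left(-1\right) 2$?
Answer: $-2532475$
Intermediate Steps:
$p = -8$ ($p = -6 - 2 = -8$)
$F{\left(H \right)} = 8$ ($F{\left(H \right)} = \left(-1\right) \left(-8\right) = 8$)
$B{\left(l,I \right)} = 2 l$ ($B{\left(l,I \right)} = l 2 = 2 l$)
$u{\left(k,q \right)} = k - 30 q$
$\left(-688271 - 1843904\right) + B{\left(-1,F{\left(4 \right)} \right)} \left(-602 + u{\left(2,-25 \right)}\right) = \left(-688271 - 1843904\right) + 2 \left(-1\right) \left(-602 + \left(2 - -750\right)\right) = -2532175 - 2 \left(-602 + \left(2 + 750\right)\right) = -2532175 - 2 \left(-602 + 752\right) = -2532175 - 300 = -2532475$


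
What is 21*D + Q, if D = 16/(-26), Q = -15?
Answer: -363/13 ≈ -27.923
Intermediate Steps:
D = -8/13 (D = 16*(-1/26) = -8/13 ≈ -0.61539)
21*D + Q = 21*(-8/13) - 15 = -168/13 - 15 = -363/13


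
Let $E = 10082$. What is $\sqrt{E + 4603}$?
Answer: $\sqrt{14685} \approx 121.18$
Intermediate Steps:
$\sqrt{E + 4603} = \sqrt{10082 + 4603} = \sqrt{14685}$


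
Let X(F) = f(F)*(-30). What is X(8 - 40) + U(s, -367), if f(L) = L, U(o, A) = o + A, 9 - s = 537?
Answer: 65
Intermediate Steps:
s = -528 (s = 9 - 1*537 = 9 - 537 = -528)
U(o, A) = A + o
X(F) = -30*F (X(F) = F*(-30) = -30*F)
X(8 - 40) + U(s, -367) = -30*(8 - 40) + (-367 - 528) = -30*(8 - 8*5) - 895 = -30*(8 - 40) - 895 = -30*(-32) - 895 = 960 - 895 = 65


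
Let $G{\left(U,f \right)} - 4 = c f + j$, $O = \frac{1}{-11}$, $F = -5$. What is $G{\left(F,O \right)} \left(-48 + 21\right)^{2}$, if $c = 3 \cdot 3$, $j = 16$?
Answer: $\frac{153819}{11} \approx 13984.0$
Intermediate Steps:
$O = - \frac{1}{11} \approx -0.090909$
$c = 9$
$G{\left(U,f \right)} = 20 + 9 f$ ($G{\left(U,f \right)} = 4 + \left(9 f + 16\right) = 4 + \left(16 + 9 f\right) = 20 + 9 f$)
$G{\left(F,O \right)} \left(-48 + 21\right)^{2} = \left(20 + 9 \left(- \frac{1}{11}\right)\right) \left(-48 + 21\right)^{2} = \left(20 - \frac{9}{11}\right) \left(-27\right)^{2} = \frac{211}{11} \cdot 729 = \frac{153819}{11}$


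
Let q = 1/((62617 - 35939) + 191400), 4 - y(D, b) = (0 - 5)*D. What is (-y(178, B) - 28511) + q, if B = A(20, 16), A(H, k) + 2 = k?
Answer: -6412583589/218078 ≈ -29405.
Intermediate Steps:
A(H, k) = -2 + k
B = 14 (B = -2 + 16 = 14)
y(D, b) = 4 + 5*D (y(D, b) = 4 - (0 - 5)*D = 4 - (-5)*D = 4 + 5*D)
q = 1/218078 (q = 1/(26678 + 191400) = 1/218078 ≈ 4.5855e-6)
(-y(178, B) - 28511) + q = (-(4 + 5*178) - 28511) + 1/218078 = (-(4 + 890) - 28511) + 1/218078 = (-1*894 - 28511) + 1/218078 = (-894 - 28511) + 1/218078 = -29405 + 1/218078 = -6412583589/218078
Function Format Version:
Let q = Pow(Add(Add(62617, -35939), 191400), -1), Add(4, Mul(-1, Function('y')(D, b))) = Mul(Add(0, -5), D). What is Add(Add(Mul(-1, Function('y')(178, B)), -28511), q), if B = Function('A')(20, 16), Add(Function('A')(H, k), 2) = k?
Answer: Rational(-6412583589, 218078) ≈ -29405.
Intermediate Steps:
Function('A')(H, k) = Add(-2, k)
B = 14 (B = Add(-2, 16) = 14)
Function('y')(D, b) = Add(4, Mul(5, D)) (Function('y')(D, b) = Add(4, Mul(-1, Mul(Add(0, -5), D))) = Add(4, Mul(-1, Mul(-5, D))) = Add(4, Mul(5, D)))
q = Rational(1, 218078) (q = Pow(Add(26678, 191400), -1) = Pow(218078, -1) = Rational(1, 218078) ≈ 4.5855e-6)
Add(Add(Mul(-1, Function('y')(178, B)), -28511), q) = Add(Add(Mul(-1, Add(4, Mul(5, 178))), -28511), Rational(1, 218078)) = Add(Add(Mul(-1, Add(4, 890)), -28511), Rational(1, 218078)) = Add(Add(Mul(-1, 894), -28511), Rational(1, 218078)) = Add(Add(-894, -28511), Rational(1, 218078)) = Add(-29405, Rational(1, 218078)) = Rational(-6412583589, 218078)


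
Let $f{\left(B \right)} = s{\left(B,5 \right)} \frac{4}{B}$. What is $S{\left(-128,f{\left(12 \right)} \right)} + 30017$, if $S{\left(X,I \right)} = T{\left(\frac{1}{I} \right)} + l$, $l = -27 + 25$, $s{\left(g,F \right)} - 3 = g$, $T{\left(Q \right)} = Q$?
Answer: $\frac{150076}{5} \approx 30015.0$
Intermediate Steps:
$s{\left(g,F \right)} = 3 + g$
$l = -2$
$f{\left(B \right)} = \frac{4 \left(3 + B\right)}{B}$ ($f{\left(B \right)} = \left(3 + B\right) \frac{4}{B} = \frac{4 \left(3 + B\right)}{B}$)
$S{\left(X,I \right)} = -2 + \frac{1}{I}$ ($S{\left(X,I \right)} = \frac{1}{I} - 2 = -2 + \frac{1}{I}$)
$S{\left(-128,f{\left(12 \right)} \right)} + 30017 = \left(-2 + \frac{1}{4 + \frac{12}{12}}\right) + 30017 = \left(-2 + \frac{1}{4 + 12 \cdot \frac{1}{12}}\right) + 30017 = \left(-2 + \frac{1}{4 + 1}\right) + 30017 = \left(-2 + \frac{1}{5}\right) + 30017 = - \frac{9}{5} + 30017 = \frac{150076}{5}$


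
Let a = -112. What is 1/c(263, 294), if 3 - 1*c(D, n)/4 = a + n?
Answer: -1/716 ≈ -0.0013966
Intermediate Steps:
c(D, n) = 460 - 4*n (c(D, n) = 12 - 4*(-112 + n) = 12 + (448 - 4*n) = 460 - 4*n)
1/c(263, 294) = 1/(460 - 4*294) = 1/(460 - 1176) = 1/(-716) = -1/716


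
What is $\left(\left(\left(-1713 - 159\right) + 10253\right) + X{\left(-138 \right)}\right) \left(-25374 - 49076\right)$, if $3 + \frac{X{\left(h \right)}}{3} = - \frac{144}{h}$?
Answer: $- \frac{14341154600}{23} \approx -6.2353 \cdot 10^{8}$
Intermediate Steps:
$X{\left(h \right)} = -9 - \frac{432}{h}$ ($X{\left(h \right)} = -9 + 3 \left(- \frac{144}{h}\right) = -9 - \frac{432}{h}$)
$\left(\left(\left(-1713 - 159\right) + 10253\right) + X{\left(-138 \right)}\right) \left(-25374 - 49076\right) = \left(\left(\left(-1713 - 159\right) + 10253\right) - \left(9 + \frac{432}{-138}\right)\right) \left(-25374 - 49076\right) = \left(\left(-1872 + 10253\right) - \frac{135}{23}\right) \left(-74450\right) = \left(8381 + \left(-9 + \frac{72}{23}\right)\right) \left(-74450\right) = \left(8381 - \frac{135}{23}\right) \left(-74450\right) = \frac{192628}{23} \left(-74450\right) = - \frac{14341154600}{23}$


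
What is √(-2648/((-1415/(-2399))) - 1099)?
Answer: I*√11189306355/1415 ≈ 74.756*I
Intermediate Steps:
√(-2648/((-1415/(-2399))) - 1099) = √(-2648/((-1415*(-1/2399))) - 1099) = √(-2648/1415/2399 - 1099) = √(-2648*2399/1415 - 1099) = √(-6352552/1415 - 1099) = √(-7907637/1415) = I*√11189306355/1415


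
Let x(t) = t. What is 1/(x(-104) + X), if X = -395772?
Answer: -1/395876 ≈ -2.5260e-6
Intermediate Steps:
1/(x(-104) + X) = 1/(-104 - 395772) = 1/(-395876) = -1/395876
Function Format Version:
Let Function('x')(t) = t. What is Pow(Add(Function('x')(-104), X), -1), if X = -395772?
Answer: Rational(-1, 395876) ≈ -2.5260e-6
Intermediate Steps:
Pow(Add(Function('x')(-104), X), -1) = Pow(Add(-104, -395772), -1) = Pow(-395876, -1) = Rational(-1, 395876)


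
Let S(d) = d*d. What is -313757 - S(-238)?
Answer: -370401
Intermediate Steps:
S(d) = d²
-313757 - S(-238) = -313757 - 1*(-238)² = -313757 - 1*56644 = -313757 - 56644 = -370401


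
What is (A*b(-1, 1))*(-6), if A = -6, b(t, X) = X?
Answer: 36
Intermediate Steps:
(A*b(-1, 1))*(-6) = -6*1*(-6) = -6*(-6) = 36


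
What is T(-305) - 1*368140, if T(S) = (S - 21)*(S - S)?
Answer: -368140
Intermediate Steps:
T(S) = 0 (T(S) = (-21 + S)*0 = 0)
T(-305) - 1*368140 = 0 - 1*368140 = 0 - 368140 = -368140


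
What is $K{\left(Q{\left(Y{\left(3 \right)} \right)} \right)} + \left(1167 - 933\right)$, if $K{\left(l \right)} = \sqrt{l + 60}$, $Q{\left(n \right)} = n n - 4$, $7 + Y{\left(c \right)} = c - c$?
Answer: $234 + \sqrt{105} \approx 244.25$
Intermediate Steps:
$Y{\left(c \right)} = -7$ ($Y{\left(c \right)} = -7 + \left(c - c\right) = -7 + 0 = -7$)
$Q{\left(n \right)} = -4 + n^{2}$ ($Q{\left(n \right)} = n^{2} - 4 = -4 + n^{2}$)
$K{\left(l \right)} = \sqrt{60 + l}$
$K{\left(Q{\left(Y{\left(3 \right)} \right)} \right)} + \left(1167 - 933\right) = \sqrt{60 - \left(4 - \left(-7\right)^{2}\right)} + \left(1167 - 933\right) = \sqrt{60 + \left(-4 + 49\right)} + \left(1167 - 933\right) = \sqrt{60 + 45} + 234 = \sqrt{105} + 234 = 234 + \sqrt{105}$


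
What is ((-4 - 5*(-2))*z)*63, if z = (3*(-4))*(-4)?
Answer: 18144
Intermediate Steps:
z = 48 (z = -12*(-4) = 48)
((-4 - 5*(-2))*z)*63 = ((-4 - 5*(-2))*48)*63 = ((-4 + 10)*48)*63 = (6*48)*63 = 288*63 = 18144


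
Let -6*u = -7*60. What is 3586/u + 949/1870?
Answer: 135445/2618 ≈ 51.736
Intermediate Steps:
u = 70 (u = -(-7)*60/6 = -⅙*(-420) = 70)
3586/u + 949/1870 = 3586/70 + 949/1870 = 3586*(1/70) + 949*(1/1870) = 1793/35 + 949/1870 = 135445/2618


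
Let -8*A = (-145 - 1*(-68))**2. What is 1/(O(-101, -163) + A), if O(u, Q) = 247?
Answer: -8/3953 ≈ -0.0020238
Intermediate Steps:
A = -5929/8 (A = -(-145 - 1*(-68))**2/8 = -(-145 + 68)**2/8 = -1/8*(-77)**2 = -1/8*5929 = -5929/8 ≈ -741.13)
1/(O(-101, -163) + A) = 1/(247 - 5929/8) = 1/(-3953/8) = -8/3953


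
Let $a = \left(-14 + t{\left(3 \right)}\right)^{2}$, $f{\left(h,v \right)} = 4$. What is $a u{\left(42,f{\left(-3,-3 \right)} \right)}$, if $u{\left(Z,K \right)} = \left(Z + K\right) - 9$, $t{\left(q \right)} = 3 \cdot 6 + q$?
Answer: $1813$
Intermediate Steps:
$t{\left(q \right)} = 18 + q$
$u{\left(Z,K \right)} = -9 + K + Z$ ($u{\left(Z,K \right)} = \left(K + Z\right) - 9 = -9 + K + Z$)
$a = 49$ ($a = \left(-14 + \left(18 + 3\right)\right)^{2} = \left(-14 + 21\right)^{2} = 7^{2} = 49$)
$a u{\left(42,f{\left(-3,-3 \right)} \right)} = 49 \left(-9 + 4 + 42\right) = 49 \cdot 37 = 1813$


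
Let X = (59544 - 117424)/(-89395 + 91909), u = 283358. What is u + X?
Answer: 356152066/1257 ≈ 2.8334e+5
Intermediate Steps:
X = -28940/1257 (X = -57880/2514 = -57880*1/2514 = -28940/1257 ≈ -23.023)
u + X = 283358 - 28940/1257 = 356152066/1257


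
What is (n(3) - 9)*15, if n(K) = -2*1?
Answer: -165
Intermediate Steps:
n(K) = -2
(n(3) - 9)*15 = (-2 - 9)*15 = -11*15 = -165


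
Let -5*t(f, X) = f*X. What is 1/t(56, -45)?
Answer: 1/504 ≈ 0.0019841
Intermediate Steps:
t(f, X) = -X*f/5 (t(f, X) = -f*X/5 = -X*f/5)
1/t(56, -45) = 1/(-⅕*(-45)*56) = 1/504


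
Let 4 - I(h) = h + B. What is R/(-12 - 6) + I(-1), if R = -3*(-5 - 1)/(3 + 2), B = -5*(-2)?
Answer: -26/5 ≈ -5.2000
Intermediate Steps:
B = 10
R = 18/5 (R = -(-18)/5 = -3*(-6/5) = 18/5 ≈ 3.6000)
I(h) = -6 - h (I(h) = 4 - (h + 10) = 4 - (10 + h) = 4 + (-10 - h) = -6 - h)
R/(-12 - 6) + I(-1) = (18/5)/(-12 - 6) + (-6 - 1*(-1)) = (18/5)/(-18) + (-6 + 1) = -1/18*18/5 - 5 = -⅕ - 5 = -26/5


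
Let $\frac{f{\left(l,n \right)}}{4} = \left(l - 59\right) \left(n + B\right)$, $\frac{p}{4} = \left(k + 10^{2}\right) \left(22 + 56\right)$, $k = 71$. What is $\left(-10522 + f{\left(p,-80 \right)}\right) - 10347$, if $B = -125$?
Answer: $-43721129$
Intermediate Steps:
$p = 53352$ ($p = 4 \left(71 + 10^{2}\right) \left(22 + 56\right) = 4 \left(71 + 100\right) 78 = 4 \cdot 171 \cdot 78 = 4 \cdot 13338 = 53352$)
$f{\left(l,n \right)} = 4 \left(-125 + n\right) \left(-59 + l\right)$ ($f{\left(l,n \right)} = 4 \left(l - 59\right) \left(n - 125\right) = 4 \left(-59 + l\right) \left(-125 + n\right) = 4 \left(-125 + n\right) \left(-59 + l\right)$)
$\left(-10522 + f{\left(p,-80 \right)}\right) - 10347 = \left(-10522 + \left(29500 - 26676000 - -18880 + 4 \cdot 53352 \left(-80\right)\right)\right) - 10347 = \left(-10522 + \left(29500 - 26676000 + 18880 - 17072640\right)\right) - 10347 = \left(-10522 - 43700260\right) - 10347 = -43710782 - 10347 = -43721129$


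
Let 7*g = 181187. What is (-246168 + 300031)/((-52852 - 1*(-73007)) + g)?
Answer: 377041/322272 ≈ 1.1699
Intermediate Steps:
g = 181187/7 (g = (1/7)*181187 = 181187/7 ≈ 25884.)
(-246168 + 300031)/((-52852 - 1*(-73007)) + g) = (-246168 + 300031)/((-52852 - 1*(-73007)) + 181187/7) = 53863/((-52852 + 73007) + 181187/7) = 53863/(20155 + 181187/7) = 53863/(322272/7) = 53863*(7/322272) = 377041/322272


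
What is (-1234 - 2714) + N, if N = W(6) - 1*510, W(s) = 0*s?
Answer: -4458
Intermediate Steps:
W(s) = 0
N = -510 (N = 0 - 1*510 = 0 - 510 = -510)
(-1234 - 2714) + N = (-1234 - 2714) - 510 = -3948 - 510 = -4458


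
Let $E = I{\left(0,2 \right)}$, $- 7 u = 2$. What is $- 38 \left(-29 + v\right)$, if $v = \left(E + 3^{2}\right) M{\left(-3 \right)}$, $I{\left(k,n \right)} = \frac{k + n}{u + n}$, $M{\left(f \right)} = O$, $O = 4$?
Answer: $- \frac{1330}{3} \approx -443.33$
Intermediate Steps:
$u = - \frac{2}{7}$ ($u = \left(- \frac{1}{7}\right) 2 = - \frac{2}{7} \approx -0.28571$)
$M{\left(f \right)} = 4$
$I{\left(k,n \right)} = \frac{k + n}{- \frac{2}{7} + n}$
$E = \frac{7}{6}$ ($E = \frac{7 \left(0 + 2\right)}{-2 + 7 \cdot 2} = 7 \frac{1}{-2 + 14} \cdot 2 = 7 \cdot \frac{1}{12} \cdot 2 = \frac{7}{6} \approx 1.1667$)
$v = \frac{122}{3}$ ($v = \left(\frac{7}{6} + 3^{2}\right) 4 = \left(\frac{7}{6} + 9\right) 4 = \frac{61}{6} \cdot 4 = \frac{122}{3} \approx 40.667$)
$- 38 \left(-29 + v\right) = - 38 \left(-29 + \frac{122}{3}\right) = \left(-38\right) \frac{35}{3} = - \frac{1330}{3}$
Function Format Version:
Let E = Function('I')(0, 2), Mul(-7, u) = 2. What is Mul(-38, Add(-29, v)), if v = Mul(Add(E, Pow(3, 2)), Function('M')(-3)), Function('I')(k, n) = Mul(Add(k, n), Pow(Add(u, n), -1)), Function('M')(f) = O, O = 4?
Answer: Rational(-1330, 3) ≈ -443.33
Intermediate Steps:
u = Rational(-2, 7) (u = Mul(Rational(-1, 7), 2) = Rational(-2, 7) ≈ -0.28571)
Function('M')(f) = 4
Function('I')(k, n) = Mul(Pow(Add(Rational(-2, 7), n), -1), Add(k, n)) (Function('I')(k, n) = Mul(Add(k, n), Pow(Add(Rational(-2, 7), n), -1)) = Mul(Pow(Add(Rational(-2, 7), n), -1), Add(k, n)))
E = Rational(7, 6) (E = Mul(7, Pow(Add(-2, Mul(7, 2)), -1), Add(0, 2)) = Mul(7, Pow(Add(-2, 14), -1), 2) = Mul(7, Pow(12, -1), 2) = Mul(7, Rational(1, 12), 2) = Rational(7, 6) ≈ 1.1667)
v = Rational(122, 3) (v = Mul(Add(Rational(7, 6), Pow(3, 2)), 4) = Mul(Add(Rational(7, 6), 9), 4) = Mul(Rational(61, 6), 4) = Rational(122, 3) ≈ 40.667)
Mul(-38, Add(-29, v)) = Mul(-38, Add(-29, Rational(122, 3))) = Mul(-38, Rational(35, 3)) = Rational(-1330, 3)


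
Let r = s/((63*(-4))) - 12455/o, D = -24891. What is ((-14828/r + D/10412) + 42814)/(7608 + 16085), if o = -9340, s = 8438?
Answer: 1704731565066425/933385226927308 ≈ 1.8264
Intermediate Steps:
r = -3783613/117684 (r = 8438/((63*(-4))) - 12455/(-9340) = 8438/(-252) - 12455*(-1/9340) = 8438*(-1/252) + 2491/1868 = -4219/126 + 2491/1868 = -3783613/117684 ≈ -32.151)
((-14828/r + D/10412) + 42814)/(7608 + 16085) = ((-14828/(-3783613/117684) - 24891/10412) + 42814)/(7608 + 16085) = ((-14828*(-117684/3783613) - 24891*1/10412) + 42814)/23693 = ((1745018352/3783613 - 24891/10412) + 42814)*(1/23693) = (18074953169841/39394978556 + 42814)*(1/23693) = (1704731565066425/39394978556)*(1/23693) = 1704731565066425/933385226927308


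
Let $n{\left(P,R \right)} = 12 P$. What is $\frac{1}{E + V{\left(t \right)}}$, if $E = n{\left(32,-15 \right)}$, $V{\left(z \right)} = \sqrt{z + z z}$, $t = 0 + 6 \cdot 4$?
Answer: $\frac{16}{6119} - \frac{5 \sqrt{6}}{73428} \approx 0.002448$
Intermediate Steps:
$t = 24$ ($t = 0 + 24 = 24$)
$V{\left(z \right)} = \sqrt{z + z^{2}}$
$E = 384$ ($E = 12 \cdot 32 = 384$)
$\frac{1}{E + V{\left(t \right)}} = \frac{1}{384 + \sqrt{24 \left(1 + 24\right)}} = \frac{1}{384 + \sqrt{24 \cdot 25}} = \frac{1}{384 + \sqrt{600}} = \frac{1}{384 + 10 \sqrt{6}}$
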